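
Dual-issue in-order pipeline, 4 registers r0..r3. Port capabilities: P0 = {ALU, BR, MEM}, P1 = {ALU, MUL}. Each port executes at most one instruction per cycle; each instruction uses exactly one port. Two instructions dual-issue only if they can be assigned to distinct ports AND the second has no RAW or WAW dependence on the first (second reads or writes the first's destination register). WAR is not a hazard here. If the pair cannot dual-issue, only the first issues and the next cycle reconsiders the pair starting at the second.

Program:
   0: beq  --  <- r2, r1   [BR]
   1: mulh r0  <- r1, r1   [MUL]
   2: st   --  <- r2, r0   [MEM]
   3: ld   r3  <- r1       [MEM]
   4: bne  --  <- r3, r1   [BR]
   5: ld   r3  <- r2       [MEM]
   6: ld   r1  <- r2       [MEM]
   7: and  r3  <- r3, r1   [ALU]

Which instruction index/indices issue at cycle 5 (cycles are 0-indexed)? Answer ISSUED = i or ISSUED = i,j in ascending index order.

t=0 i0,i1:beq mulh ; dual
t=1 i2:st ; no-port MEM/MEM
t=2 i3:ld ; no-port MEM/BR
t=3 i4:bne ; no-port BR/MEM
t=4 i5:ld ; no-port MEM/MEM
t=5 i6:ld ; RAW r1
t=6 i7:and ; tail

ISSUED = 6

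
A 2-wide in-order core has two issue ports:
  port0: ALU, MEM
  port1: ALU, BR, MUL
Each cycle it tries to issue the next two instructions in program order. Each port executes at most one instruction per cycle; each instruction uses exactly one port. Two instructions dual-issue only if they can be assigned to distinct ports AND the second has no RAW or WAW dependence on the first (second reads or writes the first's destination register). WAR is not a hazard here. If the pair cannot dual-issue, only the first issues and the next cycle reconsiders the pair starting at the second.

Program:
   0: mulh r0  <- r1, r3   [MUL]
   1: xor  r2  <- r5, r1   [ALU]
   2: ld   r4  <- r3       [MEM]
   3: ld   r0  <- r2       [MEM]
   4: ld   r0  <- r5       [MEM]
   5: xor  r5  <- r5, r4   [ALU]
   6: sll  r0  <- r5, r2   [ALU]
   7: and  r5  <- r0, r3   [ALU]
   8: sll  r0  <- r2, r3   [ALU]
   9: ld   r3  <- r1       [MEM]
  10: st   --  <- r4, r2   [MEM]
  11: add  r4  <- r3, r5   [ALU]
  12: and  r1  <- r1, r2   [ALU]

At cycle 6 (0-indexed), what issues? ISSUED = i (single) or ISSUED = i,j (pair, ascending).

ISSUED = 9

0. mulh xor @i0&i1  | 2-wide
1. ld @i2  | no-port MEM/MEM
2. ld @i3  | no-port MEM/MEM
3. ld xor @i4&i5  | 2-wide
4. sll @i6  | RAW r0
5. and sll @i7&i8  | 2-wide
6. ld @i9  | no-port MEM/MEM
7. st add @i10&i11  | 2-wide
8. and @i12  | tail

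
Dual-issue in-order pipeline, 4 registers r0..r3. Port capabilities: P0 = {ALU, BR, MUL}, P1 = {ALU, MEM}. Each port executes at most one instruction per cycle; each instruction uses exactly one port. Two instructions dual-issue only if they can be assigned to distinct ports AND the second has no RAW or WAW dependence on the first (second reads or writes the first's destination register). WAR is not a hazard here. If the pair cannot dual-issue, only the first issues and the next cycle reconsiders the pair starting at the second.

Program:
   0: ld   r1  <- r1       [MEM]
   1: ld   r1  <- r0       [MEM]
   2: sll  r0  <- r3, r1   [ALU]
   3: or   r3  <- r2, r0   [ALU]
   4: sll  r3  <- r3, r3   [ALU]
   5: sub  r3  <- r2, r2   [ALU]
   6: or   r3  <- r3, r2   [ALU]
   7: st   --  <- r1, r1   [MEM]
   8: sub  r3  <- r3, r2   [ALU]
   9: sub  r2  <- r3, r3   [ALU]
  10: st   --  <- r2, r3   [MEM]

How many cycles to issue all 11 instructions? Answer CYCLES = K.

[0] i0  ld  -- no-port MEM/MEM
[1] i1  ld  -- RAW r1
[2] i2  sll  -- RAW r0
[3] i3  or  -- RAW+WAW r3
[4] i4  sll  -- WAW r3
[5] i5  sub  -- RAW+WAW r3
[6] i6/i7  or+st  -- pair
[7] i8  sub  -- RAW r3
[8] i9  sub  -- RAW r2
[9] i10  st  -- tail

CYCLES = 10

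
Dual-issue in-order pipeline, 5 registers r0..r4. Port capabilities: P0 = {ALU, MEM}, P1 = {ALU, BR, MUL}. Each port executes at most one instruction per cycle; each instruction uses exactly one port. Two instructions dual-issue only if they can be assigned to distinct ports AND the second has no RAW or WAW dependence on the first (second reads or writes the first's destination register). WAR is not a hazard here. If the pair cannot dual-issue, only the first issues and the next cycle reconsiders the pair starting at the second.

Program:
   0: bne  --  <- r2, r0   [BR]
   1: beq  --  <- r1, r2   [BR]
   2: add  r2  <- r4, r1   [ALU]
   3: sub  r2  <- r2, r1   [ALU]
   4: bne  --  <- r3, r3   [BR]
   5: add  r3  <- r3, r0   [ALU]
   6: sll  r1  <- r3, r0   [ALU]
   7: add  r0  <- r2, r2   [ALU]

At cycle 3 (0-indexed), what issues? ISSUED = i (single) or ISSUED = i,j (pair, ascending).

#0 head=0: bne i0 no-port BR/BR
#1 head=1: beq add i1/i2 pair
#2 head=3: sub bne i3/i4 pair
#3 head=5: add i5 RAW r3
#4 head=6: sll add i6/i7 pair

ISSUED = 5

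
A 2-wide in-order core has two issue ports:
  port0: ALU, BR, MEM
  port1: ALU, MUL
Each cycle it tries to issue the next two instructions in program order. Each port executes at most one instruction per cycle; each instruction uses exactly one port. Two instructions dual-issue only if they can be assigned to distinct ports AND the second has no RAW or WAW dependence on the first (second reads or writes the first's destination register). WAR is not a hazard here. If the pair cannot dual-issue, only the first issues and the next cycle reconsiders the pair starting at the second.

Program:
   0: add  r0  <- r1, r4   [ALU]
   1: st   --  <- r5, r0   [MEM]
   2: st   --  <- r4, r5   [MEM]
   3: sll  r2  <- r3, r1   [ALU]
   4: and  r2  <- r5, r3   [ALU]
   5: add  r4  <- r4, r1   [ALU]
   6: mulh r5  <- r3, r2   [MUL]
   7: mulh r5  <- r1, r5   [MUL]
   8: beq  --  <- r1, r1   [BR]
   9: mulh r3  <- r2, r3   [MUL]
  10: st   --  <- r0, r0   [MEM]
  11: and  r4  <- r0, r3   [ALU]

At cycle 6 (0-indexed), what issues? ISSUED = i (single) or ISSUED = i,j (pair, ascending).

ISSUED = 9,10

#0 head=0: add i0 RAW r0
#1 head=1: st i1 no-port MEM/MEM
#2 head=2: st+sll i2/i3 2-wide
#3 head=4: and+add i4/i5 2-wide
#4 head=6: mulh i6 no-port MUL/MUL
#5 head=7: mulh+beq i7/i8 2-wide
#6 head=9: mulh+st i9/i10 2-wide
#7 head=11: and i11 tail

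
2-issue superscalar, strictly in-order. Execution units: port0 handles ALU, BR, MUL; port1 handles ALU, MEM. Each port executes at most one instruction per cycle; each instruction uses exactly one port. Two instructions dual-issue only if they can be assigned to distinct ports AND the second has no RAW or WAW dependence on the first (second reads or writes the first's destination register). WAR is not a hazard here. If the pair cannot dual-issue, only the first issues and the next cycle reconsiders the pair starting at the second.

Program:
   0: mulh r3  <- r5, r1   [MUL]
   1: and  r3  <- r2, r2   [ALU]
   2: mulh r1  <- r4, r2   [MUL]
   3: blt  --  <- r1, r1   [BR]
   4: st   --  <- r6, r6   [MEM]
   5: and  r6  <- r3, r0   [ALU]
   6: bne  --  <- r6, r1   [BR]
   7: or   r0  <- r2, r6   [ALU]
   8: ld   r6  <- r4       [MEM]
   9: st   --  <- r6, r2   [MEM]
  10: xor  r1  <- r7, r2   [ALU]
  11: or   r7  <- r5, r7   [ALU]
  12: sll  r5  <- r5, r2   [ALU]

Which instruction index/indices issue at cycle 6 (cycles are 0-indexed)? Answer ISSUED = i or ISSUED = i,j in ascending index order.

ISSUED = 9,10

[0] i0  mulh  -- WAW r3
[1] i1/i2  and/mulh  -- 2-wide
[2] i3/i4  blt/st  -- 2-wide
[3] i5  and  -- RAW r6
[4] i6/i7  bne/or  -- 2-wide
[5] i8  ld  -- no-port MEM/MEM
[6] i9/i10  st/xor  -- 2-wide
[7] i11/i12  or/sll  -- 2-wide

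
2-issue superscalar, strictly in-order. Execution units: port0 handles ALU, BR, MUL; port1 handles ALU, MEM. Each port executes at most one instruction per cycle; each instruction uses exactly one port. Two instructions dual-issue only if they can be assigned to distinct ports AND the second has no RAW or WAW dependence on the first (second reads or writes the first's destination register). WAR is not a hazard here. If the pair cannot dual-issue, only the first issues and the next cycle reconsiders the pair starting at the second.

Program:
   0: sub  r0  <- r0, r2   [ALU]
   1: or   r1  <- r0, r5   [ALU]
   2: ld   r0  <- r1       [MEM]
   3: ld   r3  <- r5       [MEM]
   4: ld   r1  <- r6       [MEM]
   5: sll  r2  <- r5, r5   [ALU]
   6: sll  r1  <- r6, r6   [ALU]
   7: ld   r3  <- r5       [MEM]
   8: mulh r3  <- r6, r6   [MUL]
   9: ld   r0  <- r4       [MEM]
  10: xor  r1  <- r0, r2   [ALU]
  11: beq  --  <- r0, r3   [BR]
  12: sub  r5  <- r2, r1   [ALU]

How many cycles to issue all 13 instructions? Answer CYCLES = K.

CYCLES = 9

c0: i0 sub.ALU  RAW r0
c1: i1 or.ALU  RAW r1
c2: i2 ld.MEM  no-port MEM/MEM
c3: i3 ld.MEM  no-port MEM/MEM
c4: i4/i5 ld.MEM+sll.ALU  dual
c5: i6/i7 sll.ALU+ld.MEM  dual
c6: i8/i9 mulh.MUL+ld.MEM  dual
c7: i10/i11 xor.ALU+beq.BR  dual
c8: i12 sub.ALU  tail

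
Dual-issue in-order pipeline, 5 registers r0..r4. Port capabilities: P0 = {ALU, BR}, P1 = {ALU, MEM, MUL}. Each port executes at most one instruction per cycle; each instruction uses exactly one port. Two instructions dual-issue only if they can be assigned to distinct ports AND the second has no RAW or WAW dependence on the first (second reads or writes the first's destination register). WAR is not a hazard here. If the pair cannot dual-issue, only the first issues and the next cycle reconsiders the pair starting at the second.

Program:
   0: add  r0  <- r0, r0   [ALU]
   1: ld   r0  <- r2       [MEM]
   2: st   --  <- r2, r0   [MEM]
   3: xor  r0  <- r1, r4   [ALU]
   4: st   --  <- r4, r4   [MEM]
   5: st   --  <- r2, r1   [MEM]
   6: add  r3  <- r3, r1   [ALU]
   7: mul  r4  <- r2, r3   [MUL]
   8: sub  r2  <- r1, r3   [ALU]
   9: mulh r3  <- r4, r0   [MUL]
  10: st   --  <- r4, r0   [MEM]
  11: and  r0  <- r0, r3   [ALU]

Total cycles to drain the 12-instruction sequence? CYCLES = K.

  cy0 -> i0 (add) WAW r0
  cy1 -> i1 (ld) no-port MEM/MEM
  cy2 -> i2/i3 (st xor) 2-wide
  cy3 -> i4 (st) no-port MEM/MEM
  cy4 -> i5/i6 (st add) 2-wide
  cy5 -> i7/i8 (mul sub) 2-wide
  cy6 -> i9 (mulh) no-port MUL/MEM
  cy7 -> i10/i11 (st and) 2-wide

CYCLES = 8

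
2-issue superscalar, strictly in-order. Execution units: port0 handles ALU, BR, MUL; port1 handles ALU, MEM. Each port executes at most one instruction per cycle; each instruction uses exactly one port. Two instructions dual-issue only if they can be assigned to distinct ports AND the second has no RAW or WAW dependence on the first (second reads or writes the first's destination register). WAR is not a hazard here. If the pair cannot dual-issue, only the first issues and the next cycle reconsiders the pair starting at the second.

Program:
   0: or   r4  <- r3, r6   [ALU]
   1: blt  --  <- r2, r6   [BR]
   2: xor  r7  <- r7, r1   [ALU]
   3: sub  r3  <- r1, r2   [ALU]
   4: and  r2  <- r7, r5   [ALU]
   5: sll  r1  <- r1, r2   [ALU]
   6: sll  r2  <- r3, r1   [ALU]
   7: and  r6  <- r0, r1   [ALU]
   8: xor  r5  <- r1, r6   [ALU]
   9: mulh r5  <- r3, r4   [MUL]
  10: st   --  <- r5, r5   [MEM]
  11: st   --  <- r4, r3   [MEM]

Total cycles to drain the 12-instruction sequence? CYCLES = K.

0. or;blt @i0/i1  | 2-wide
1. xor;sub @i2/i3  | 2-wide
2. and @i4  | RAW r2
3. sll @i5  | RAW r1
4. sll;and @i6/i7  | 2-wide
5. xor @i8  | WAW r5
6. mulh @i9  | RAW r5
7. st @i10  | no-port MEM/MEM
8. st @i11  | tail

CYCLES = 9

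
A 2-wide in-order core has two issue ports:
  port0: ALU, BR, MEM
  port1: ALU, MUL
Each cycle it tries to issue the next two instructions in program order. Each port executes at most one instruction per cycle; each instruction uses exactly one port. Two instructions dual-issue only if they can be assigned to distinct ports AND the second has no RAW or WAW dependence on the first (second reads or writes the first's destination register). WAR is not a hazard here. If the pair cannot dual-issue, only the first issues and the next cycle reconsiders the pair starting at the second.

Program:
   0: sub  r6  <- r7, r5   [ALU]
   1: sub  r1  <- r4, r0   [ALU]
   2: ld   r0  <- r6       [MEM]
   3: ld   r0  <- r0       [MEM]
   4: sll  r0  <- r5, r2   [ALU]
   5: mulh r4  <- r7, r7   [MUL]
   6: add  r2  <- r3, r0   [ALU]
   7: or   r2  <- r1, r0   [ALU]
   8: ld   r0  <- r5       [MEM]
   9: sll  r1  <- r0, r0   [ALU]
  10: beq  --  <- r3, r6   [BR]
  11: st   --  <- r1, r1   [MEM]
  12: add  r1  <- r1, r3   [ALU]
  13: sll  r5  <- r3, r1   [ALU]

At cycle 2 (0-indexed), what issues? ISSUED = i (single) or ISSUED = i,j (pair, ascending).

ISSUED = 3

c0: i0+i1 sub/sub  2-wide
c1: i2 ld  no-port MEM/MEM
c2: i3 ld  WAW r0
c3: i4+i5 sll/mulh  2-wide
c4: i6 add  WAW r2
c5: i7+i8 or/ld  2-wide
c6: i9+i10 sll/beq  2-wide
c7: i11+i12 st/add  2-wide
c8: i13 sll  tail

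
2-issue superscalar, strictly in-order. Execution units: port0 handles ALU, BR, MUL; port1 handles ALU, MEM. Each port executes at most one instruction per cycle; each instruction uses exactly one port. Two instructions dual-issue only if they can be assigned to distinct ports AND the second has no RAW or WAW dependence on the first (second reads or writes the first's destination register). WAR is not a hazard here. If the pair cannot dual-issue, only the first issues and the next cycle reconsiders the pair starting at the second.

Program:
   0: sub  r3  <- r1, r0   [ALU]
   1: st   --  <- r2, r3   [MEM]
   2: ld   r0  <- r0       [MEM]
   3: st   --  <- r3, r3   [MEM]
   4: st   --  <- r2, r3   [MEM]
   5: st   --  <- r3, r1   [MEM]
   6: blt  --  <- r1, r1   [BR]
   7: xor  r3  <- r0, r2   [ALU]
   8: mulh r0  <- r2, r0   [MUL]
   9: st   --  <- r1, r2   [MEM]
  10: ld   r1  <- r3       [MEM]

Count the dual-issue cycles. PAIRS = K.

PAIRS = 2

#0 head=0: sub i0 RAW r3
#1 head=1: st i1 no-port MEM/MEM
#2 head=2: ld i2 no-port MEM/MEM
#3 head=3: st i3 no-port MEM/MEM
#4 head=4: st i4 no-port MEM/MEM
#5 head=5: st blt i5/i6 2-wide
#6 head=7: xor mulh i7/i8 2-wide
#7 head=9: st i9 no-port MEM/MEM
#8 head=10: ld i10 tail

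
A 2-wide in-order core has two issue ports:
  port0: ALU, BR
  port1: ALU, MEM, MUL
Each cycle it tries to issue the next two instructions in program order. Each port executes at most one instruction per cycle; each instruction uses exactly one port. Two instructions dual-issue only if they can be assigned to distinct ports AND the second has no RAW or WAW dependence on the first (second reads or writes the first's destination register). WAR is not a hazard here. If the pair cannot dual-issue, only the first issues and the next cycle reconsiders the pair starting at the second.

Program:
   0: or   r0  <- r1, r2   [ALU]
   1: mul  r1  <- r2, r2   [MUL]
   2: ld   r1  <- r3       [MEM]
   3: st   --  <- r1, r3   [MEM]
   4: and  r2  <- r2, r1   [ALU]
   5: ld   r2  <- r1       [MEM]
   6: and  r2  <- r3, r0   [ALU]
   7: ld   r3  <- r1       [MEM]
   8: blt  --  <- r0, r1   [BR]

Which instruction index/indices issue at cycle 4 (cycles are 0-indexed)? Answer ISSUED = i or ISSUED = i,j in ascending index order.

#0 head=0: or.ALU/mul.MUL i0,i1 dual
#1 head=2: ld.MEM i2 no-port MEM/MEM
#2 head=3: st.MEM/and.ALU i3,i4 dual
#3 head=5: ld.MEM i5 WAW r2
#4 head=6: and.ALU/ld.MEM i6,i7 dual
#5 head=8: blt.BR i8 tail

ISSUED = 6,7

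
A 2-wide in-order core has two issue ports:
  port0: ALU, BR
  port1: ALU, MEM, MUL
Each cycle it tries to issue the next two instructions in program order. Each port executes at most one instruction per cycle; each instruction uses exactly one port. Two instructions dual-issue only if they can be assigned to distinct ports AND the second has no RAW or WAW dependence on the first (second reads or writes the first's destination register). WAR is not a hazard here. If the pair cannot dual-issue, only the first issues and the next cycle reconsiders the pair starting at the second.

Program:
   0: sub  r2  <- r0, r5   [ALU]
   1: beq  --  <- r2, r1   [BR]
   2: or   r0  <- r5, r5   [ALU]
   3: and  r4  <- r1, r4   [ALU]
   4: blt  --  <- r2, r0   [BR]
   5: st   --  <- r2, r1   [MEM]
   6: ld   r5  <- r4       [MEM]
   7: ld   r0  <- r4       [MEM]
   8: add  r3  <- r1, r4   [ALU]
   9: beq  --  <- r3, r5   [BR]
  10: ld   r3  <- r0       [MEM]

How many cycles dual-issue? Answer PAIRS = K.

PAIRS = 4

0. sub @i0  | RAW r2
1. beq+or @i1,i2  | 2-wide
2. and+blt @i3,i4  | 2-wide
3. st @i5  | no-port MEM/MEM
4. ld @i6  | no-port MEM/MEM
5. ld+add @i7,i8  | 2-wide
6. beq+ld @i9,i10  | 2-wide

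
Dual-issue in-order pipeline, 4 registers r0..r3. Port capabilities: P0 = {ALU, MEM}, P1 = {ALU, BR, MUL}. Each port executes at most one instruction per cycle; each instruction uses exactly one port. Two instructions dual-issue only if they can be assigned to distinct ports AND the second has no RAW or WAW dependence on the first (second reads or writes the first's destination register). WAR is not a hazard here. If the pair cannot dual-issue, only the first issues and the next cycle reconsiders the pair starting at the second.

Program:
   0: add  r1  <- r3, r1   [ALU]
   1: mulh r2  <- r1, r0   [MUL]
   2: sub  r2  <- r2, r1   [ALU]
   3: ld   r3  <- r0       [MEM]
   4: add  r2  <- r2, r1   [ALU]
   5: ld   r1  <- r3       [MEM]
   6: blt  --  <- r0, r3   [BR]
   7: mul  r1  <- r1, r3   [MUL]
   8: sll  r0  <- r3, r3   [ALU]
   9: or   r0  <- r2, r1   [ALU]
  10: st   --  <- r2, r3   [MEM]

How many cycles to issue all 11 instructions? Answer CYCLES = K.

CYCLES = 7

  cy0 -> i0 (add) RAW r1
  cy1 -> i1 (mulh) RAW+WAW r2
  cy2 -> i2&i3 (sub+ld) dual
  cy3 -> i4&i5 (add+ld) dual
  cy4 -> i6 (blt) no-port BR/MUL
  cy5 -> i7&i8 (mul+sll) dual
  cy6 -> i9&i10 (or+st) dual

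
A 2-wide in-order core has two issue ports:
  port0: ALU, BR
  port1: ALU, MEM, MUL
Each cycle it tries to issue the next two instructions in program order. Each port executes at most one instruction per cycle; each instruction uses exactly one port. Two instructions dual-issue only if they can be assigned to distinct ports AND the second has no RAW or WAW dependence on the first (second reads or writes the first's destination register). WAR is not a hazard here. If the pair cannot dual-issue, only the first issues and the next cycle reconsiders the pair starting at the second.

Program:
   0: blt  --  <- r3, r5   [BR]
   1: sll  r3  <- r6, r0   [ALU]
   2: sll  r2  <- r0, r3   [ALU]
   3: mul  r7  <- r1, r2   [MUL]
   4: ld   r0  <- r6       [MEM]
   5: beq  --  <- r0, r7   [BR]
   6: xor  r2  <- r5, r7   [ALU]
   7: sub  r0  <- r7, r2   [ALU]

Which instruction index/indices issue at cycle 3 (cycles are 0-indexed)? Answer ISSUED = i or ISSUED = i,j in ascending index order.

0. blt+sll @i0,i1  | pair
1. sll @i2  | RAW r2
2. mul @i3  | no-port MUL/MEM
3. ld @i4  | RAW r0
4. beq+xor @i5,i6  | pair
5. sub @i7  | tail

ISSUED = 4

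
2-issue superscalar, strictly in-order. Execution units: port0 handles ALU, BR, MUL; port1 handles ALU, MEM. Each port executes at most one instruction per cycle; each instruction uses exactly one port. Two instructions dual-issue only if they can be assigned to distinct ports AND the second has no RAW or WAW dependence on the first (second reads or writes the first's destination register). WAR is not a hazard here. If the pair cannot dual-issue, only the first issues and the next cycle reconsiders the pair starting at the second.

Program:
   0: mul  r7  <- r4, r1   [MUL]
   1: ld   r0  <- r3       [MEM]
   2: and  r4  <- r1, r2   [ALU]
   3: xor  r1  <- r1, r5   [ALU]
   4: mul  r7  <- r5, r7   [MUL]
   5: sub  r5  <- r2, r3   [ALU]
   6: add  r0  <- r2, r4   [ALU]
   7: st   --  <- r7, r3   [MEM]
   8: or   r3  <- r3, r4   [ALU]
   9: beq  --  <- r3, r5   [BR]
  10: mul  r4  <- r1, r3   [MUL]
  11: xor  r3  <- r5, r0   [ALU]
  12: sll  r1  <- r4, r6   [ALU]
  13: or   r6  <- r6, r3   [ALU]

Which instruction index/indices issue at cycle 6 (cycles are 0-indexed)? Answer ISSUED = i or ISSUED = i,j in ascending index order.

ISSUED = 10,11

t=0 i0/i1:mul.MUL ld.MEM ; dual
t=1 i2/i3:and.ALU xor.ALU ; dual
t=2 i4/i5:mul.MUL sub.ALU ; dual
t=3 i6/i7:add.ALU st.MEM ; dual
t=4 i8:or.ALU ; RAW r3
t=5 i9:beq.BR ; no-port BR/MUL
t=6 i10/i11:mul.MUL xor.ALU ; dual
t=7 i12/i13:sll.ALU or.ALU ; dual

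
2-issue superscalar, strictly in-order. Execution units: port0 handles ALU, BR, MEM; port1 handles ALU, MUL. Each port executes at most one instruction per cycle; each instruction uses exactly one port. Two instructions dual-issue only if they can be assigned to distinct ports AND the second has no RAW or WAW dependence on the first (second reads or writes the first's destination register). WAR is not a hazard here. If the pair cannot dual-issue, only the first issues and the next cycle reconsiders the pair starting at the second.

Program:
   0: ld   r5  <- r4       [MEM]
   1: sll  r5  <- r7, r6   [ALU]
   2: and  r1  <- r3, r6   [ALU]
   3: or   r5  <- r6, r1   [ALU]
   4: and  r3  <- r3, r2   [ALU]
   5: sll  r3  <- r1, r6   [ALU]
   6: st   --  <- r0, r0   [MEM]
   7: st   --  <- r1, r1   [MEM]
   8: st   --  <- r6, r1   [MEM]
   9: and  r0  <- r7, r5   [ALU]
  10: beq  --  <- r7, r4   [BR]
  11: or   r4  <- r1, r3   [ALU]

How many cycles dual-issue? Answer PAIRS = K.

  cy0 -> i0 (ld) WAW r5
  cy1 -> i1&i2 (sll and) dual
  cy2 -> i3&i4 (or and) dual
  cy3 -> i5&i6 (sll st) dual
  cy4 -> i7 (st) no-port MEM/MEM
  cy5 -> i8&i9 (st and) dual
  cy6 -> i10&i11 (beq or) dual

PAIRS = 5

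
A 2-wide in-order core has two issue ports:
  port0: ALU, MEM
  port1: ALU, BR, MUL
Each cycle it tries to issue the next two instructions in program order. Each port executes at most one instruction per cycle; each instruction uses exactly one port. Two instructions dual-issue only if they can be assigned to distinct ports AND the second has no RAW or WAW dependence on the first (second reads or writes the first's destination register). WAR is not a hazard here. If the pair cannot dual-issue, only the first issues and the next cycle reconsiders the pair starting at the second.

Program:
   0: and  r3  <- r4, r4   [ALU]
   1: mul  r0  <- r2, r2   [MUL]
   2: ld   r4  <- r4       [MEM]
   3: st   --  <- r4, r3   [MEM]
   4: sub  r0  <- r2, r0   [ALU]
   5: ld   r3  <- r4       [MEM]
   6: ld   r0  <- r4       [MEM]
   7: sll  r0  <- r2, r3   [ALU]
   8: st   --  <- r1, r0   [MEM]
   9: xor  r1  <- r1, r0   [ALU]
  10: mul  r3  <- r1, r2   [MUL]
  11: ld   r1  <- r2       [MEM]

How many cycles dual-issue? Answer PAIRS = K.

#0 head=0: and+mul i0&i1 pair
#1 head=2: ld i2 no-port MEM/MEM
#2 head=3: st+sub i3&i4 pair
#3 head=5: ld i5 no-port MEM/MEM
#4 head=6: ld i6 WAW r0
#5 head=7: sll i7 RAW r0
#6 head=8: st+xor i8&i9 pair
#7 head=10: mul+ld i10&i11 pair

PAIRS = 4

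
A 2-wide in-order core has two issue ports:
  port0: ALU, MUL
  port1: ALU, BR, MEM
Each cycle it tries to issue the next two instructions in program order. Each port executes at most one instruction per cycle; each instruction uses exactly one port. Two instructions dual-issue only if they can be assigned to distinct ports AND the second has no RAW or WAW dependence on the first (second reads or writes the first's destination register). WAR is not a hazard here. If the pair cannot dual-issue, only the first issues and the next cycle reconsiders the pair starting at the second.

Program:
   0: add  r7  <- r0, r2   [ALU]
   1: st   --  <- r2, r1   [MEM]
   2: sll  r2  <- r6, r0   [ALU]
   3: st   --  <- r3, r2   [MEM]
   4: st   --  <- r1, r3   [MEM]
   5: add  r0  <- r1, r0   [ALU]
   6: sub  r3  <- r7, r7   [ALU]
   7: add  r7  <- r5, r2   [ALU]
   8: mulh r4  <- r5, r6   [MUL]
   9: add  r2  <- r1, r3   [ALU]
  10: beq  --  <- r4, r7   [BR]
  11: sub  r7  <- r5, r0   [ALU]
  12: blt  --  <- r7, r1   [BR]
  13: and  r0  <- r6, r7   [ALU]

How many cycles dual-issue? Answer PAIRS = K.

PAIRS = 6

c0: i0+i1 add.ALU/st.MEM  2-wide
c1: i2 sll.ALU  RAW r2
c2: i3 st.MEM  no-port MEM/MEM
c3: i4+i5 st.MEM/add.ALU  2-wide
c4: i6+i7 sub.ALU/add.ALU  2-wide
c5: i8+i9 mulh.MUL/add.ALU  2-wide
c6: i10+i11 beq.BR/sub.ALU  2-wide
c7: i12+i13 blt.BR/and.ALU  2-wide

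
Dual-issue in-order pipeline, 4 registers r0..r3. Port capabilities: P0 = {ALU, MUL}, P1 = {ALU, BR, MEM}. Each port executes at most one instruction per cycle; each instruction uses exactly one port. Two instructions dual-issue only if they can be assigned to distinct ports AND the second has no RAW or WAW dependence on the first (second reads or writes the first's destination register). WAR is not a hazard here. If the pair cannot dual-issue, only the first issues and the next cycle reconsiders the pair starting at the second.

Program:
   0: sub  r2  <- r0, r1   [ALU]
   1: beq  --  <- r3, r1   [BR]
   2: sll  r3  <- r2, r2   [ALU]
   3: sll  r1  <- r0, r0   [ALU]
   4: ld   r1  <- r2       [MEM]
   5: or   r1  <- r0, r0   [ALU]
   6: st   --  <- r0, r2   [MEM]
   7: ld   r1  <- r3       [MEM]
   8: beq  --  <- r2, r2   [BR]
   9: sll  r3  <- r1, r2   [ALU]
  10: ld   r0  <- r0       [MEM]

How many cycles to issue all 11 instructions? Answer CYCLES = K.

CYCLES = 7

[0] i0,i1  sub.ALU;beq.BR  -- 2-wide
[1] i2,i3  sll.ALU;sll.ALU  -- 2-wide
[2] i4  ld.MEM  -- WAW r1
[3] i5,i6  or.ALU;st.MEM  -- 2-wide
[4] i7  ld.MEM  -- no-port MEM/BR
[5] i8,i9  beq.BR;sll.ALU  -- 2-wide
[6] i10  ld.MEM  -- tail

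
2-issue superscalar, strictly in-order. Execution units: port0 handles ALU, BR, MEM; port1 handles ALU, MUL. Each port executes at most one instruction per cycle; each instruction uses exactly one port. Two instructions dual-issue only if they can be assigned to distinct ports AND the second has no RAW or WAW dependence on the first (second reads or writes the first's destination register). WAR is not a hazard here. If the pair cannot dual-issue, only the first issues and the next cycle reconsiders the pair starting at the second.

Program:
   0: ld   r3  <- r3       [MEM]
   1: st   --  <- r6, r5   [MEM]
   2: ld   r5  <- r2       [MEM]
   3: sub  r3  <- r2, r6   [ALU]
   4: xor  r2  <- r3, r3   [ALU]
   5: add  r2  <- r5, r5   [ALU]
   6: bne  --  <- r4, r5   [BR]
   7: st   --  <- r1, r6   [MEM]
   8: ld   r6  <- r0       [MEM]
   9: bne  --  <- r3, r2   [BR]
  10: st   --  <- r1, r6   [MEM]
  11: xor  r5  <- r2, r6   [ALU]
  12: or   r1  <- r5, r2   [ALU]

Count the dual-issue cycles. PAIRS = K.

PAIRS = 3

0. ld @i0  | no-port MEM/MEM
1. st @i1  | no-port MEM/MEM
2. ld sub @i2&i3  | dual
3. xor @i4  | WAW r2
4. add bne @i5&i6  | dual
5. st @i7  | no-port MEM/MEM
6. ld @i8  | no-port MEM/BR
7. bne @i9  | no-port BR/MEM
8. st xor @i10&i11  | dual
9. or @i12  | tail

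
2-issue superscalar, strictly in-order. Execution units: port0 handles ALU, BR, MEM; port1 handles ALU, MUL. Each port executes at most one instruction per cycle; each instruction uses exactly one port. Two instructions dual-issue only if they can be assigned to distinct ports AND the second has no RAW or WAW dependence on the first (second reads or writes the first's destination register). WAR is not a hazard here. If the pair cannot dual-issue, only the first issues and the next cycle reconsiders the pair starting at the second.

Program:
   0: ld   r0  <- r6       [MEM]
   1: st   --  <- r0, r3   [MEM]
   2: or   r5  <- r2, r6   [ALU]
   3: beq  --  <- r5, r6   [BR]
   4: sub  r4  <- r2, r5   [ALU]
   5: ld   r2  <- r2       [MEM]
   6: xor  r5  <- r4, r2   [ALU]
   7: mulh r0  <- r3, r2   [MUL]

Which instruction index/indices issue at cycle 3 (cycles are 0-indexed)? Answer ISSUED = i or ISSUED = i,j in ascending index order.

c0: i0 ld.MEM  no-port MEM/MEM
c1: i1/i2 st.MEM+or.ALU  dual
c2: i3/i4 beq.BR+sub.ALU  dual
c3: i5 ld.MEM  RAW r2
c4: i6/i7 xor.ALU+mulh.MUL  dual

ISSUED = 5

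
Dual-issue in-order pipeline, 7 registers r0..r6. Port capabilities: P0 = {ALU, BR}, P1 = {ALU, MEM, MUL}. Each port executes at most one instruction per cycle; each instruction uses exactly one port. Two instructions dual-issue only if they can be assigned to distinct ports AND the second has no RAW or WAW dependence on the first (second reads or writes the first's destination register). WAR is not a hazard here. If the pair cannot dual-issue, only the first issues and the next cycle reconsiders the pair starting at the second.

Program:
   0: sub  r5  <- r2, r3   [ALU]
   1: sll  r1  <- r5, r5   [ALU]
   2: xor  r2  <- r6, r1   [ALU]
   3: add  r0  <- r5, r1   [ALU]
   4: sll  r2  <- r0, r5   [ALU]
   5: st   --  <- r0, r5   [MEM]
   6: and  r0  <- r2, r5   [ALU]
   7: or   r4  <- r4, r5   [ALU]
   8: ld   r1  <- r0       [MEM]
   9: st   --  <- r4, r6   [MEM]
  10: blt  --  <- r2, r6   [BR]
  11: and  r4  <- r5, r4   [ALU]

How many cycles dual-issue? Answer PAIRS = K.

PAIRS = 4

[0] i0  sub  -- RAW r5
[1] i1  sll  -- RAW r1
[2] i2,i3  xor;add  -- 2-wide
[3] i4,i5  sll;st  -- 2-wide
[4] i6,i7  and;or  -- 2-wide
[5] i8  ld  -- no-port MEM/MEM
[6] i9,i10  st;blt  -- 2-wide
[7] i11  and  -- tail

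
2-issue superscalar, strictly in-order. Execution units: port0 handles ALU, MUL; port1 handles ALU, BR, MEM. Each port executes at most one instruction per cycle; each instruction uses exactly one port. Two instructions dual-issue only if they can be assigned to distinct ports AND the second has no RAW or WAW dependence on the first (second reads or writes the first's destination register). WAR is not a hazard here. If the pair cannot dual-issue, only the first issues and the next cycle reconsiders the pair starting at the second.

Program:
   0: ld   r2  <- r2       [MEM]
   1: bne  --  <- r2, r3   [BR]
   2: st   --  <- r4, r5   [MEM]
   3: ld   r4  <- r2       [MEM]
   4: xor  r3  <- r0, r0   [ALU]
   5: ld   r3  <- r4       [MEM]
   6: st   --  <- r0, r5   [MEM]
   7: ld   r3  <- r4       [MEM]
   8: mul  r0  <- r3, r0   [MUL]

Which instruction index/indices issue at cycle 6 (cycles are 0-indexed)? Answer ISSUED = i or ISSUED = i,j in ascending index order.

[0] i0  ld.MEM  -- no-port MEM/BR
[1] i1  bne.BR  -- no-port BR/MEM
[2] i2  st.MEM  -- no-port MEM/MEM
[3] i3/i4  ld.MEM;xor.ALU  -- dual
[4] i5  ld.MEM  -- no-port MEM/MEM
[5] i6  st.MEM  -- no-port MEM/MEM
[6] i7  ld.MEM  -- RAW r3
[7] i8  mul.MUL  -- tail

ISSUED = 7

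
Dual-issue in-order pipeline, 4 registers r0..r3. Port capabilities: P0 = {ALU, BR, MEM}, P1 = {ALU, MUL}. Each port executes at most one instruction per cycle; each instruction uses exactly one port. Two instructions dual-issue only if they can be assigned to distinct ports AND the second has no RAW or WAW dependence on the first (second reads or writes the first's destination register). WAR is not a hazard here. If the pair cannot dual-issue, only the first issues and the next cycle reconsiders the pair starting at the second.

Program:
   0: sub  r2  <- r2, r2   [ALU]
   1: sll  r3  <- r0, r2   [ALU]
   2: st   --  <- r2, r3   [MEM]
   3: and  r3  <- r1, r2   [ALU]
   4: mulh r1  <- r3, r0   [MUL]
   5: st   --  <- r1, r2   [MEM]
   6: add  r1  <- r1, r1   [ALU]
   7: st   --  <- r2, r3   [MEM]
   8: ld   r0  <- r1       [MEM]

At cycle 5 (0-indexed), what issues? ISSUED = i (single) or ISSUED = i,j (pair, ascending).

ISSUED = 7

c0: i0 sub.ALU  RAW r2
c1: i1 sll.ALU  RAW r3
c2: i2&i3 st.MEM;and.ALU  2-wide
c3: i4 mulh.MUL  RAW r1
c4: i5&i6 st.MEM;add.ALU  2-wide
c5: i7 st.MEM  no-port MEM/MEM
c6: i8 ld.MEM  tail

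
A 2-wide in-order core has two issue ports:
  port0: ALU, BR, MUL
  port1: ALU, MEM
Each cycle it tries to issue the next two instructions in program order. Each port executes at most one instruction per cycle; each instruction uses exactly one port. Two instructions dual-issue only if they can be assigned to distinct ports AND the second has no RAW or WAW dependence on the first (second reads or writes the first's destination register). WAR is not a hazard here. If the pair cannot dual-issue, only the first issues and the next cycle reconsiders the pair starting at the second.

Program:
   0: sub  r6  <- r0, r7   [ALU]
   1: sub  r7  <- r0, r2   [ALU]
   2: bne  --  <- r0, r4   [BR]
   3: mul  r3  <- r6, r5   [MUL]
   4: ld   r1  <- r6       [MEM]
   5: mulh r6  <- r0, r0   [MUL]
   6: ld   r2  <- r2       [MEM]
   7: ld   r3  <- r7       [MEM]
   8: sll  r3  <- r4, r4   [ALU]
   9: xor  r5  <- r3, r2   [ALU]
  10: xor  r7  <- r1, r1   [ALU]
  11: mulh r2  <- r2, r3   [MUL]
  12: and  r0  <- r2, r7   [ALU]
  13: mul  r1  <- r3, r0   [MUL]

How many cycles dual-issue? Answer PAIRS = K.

  cy0 -> i0,i1 (sub.ALU+sub.ALU) dual
  cy1 -> i2 (bne.BR) no-port BR/MUL
  cy2 -> i3,i4 (mul.MUL+ld.MEM) dual
  cy3 -> i5,i6 (mulh.MUL+ld.MEM) dual
  cy4 -> i7 (ld.MEM) WAW r3
  cy5 -> i8 (sll.ALU) RAW r3
  cy6 -> i9,i10 (xor.ALU+xor.ALU) dual
  cy7 -> i11 (mulh.MUL) RAW r2
  cy8 -> i12 (and.ALU) RAW r0
  cy9 -> i13 (mul.MUL) tail

PAIRS = 4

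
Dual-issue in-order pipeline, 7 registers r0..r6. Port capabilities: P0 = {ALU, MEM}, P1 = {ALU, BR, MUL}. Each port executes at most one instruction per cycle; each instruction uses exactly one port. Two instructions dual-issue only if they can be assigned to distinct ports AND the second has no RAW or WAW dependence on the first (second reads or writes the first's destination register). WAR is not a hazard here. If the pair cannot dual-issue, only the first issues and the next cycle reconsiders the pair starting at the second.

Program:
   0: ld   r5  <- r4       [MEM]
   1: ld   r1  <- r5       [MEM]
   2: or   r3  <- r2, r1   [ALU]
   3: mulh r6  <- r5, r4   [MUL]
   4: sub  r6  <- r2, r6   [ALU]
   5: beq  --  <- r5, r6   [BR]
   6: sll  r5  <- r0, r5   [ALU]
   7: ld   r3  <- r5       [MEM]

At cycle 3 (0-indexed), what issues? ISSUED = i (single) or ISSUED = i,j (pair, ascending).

  cy0 -> i0 (ld) no-port MEM/MEM
  cy1 -> i1 (ld) RAW r1
  cy2 -> i2,i3 (or+mulh) pair
  cy3 -> i4 (sub) RAW r6
  cy4 -> i5,i6 (beq+sll) pair
  cy5 -> i7 (ld) tail

ISSUED = 4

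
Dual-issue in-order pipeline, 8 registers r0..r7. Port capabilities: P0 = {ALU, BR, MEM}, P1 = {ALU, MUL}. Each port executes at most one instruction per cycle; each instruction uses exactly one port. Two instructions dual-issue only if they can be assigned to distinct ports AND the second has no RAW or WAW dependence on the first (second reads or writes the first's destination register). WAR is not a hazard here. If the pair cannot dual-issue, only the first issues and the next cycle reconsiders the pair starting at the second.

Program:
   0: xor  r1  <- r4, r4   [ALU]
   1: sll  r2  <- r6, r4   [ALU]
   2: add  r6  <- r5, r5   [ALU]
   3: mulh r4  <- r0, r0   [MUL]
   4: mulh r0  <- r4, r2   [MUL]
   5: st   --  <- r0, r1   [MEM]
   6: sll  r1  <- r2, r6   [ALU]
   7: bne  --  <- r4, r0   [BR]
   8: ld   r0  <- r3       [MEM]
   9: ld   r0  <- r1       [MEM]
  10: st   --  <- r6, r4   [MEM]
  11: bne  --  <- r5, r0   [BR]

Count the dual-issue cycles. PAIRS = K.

PAIRS = 3

t=0 i0,i1:xor.ALU sll.ALU ; pair
t=1 i2,i3:add.ALU mulh.MUL ; pair
t=2 i4:mulh.MUL ; RAW r0
t=3 i5,i6:st.MEM sll.ALU ; pair
t=4 i7:bne.BR ; no-port BR/MEM
t=5 i8:ld.MEM ; no-port MEM/MEM
t=6 i9:ld.MEM ; no-port MEM/MEM
t=7 i10:st.MEM ; no-port MEM/BR
t=8 i11:bne.BR ; tail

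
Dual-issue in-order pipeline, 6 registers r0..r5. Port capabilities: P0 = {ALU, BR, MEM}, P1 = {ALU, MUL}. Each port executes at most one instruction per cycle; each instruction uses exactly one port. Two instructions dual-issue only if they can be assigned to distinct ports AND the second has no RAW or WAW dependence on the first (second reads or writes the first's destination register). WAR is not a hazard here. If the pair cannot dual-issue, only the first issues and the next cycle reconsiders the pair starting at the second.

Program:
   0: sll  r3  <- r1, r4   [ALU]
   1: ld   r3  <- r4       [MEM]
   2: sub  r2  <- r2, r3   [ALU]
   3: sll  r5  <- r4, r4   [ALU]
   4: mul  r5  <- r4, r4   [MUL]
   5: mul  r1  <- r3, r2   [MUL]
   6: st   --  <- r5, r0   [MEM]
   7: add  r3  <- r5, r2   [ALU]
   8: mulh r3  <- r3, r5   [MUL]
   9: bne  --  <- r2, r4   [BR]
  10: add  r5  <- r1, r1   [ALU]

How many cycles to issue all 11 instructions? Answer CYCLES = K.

[0] i0  sll  -- WAW r3
[1] i1  ld  -- RAW r3
[2] i2/i3  sub+sll  -- 2-wide
[3] i4  mul  -- no-port MUL/MUL
[4] i5/i6  mul+st  -- 2-wide
[5] i7  add  -- RAW+WAW r3
[6] i8/i9  mulh+bne  -- 2-wide
[7] i10  add  -- tail

CYCLES = 8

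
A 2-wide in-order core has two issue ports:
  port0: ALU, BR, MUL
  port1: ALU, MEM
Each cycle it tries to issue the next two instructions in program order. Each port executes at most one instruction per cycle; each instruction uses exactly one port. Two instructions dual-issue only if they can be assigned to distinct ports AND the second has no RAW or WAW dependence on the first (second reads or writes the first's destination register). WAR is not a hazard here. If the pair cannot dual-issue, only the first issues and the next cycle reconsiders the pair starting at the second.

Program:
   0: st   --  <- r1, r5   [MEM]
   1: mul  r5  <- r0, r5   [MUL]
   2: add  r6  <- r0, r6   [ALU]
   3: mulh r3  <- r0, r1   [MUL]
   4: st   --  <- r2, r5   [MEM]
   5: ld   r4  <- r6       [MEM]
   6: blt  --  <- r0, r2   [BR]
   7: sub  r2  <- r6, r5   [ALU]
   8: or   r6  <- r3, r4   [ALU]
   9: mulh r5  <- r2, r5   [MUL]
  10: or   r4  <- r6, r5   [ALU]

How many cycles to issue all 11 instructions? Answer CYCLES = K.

c0: i0,i1 st.MEM/mul.MUL  dual
c1: i2,i3 add.ALU/mulh.MUL  dual
c2: i4 st.MEM  no-port MEM/MEM
c3: i5,i6 ld.MEM/blt.BR  dual
c4: i7,i8 sub.ALU/or.ALU  dual
c5: i9 mulh.MUL  RAW r5
c6: i10 or.ALU  tail

CYCLES = 7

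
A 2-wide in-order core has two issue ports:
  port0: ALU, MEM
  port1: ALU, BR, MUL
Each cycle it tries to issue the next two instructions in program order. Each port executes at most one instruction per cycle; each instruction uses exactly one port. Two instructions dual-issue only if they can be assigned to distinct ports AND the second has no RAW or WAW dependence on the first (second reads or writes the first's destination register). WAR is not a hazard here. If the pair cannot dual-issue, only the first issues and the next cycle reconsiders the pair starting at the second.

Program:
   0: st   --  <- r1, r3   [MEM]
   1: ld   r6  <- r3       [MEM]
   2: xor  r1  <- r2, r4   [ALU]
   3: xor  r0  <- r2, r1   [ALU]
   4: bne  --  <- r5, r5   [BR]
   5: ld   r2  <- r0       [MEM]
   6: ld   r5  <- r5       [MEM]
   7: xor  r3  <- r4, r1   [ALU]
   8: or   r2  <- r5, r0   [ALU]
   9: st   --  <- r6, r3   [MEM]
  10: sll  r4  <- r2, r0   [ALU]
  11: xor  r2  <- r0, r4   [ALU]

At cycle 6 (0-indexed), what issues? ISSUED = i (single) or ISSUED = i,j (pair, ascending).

[0] i0  st  -- no-port MEM/MEM
[1] i1&i2  ld;xor  -- 2-wide
[2] i3&i4  xor;bne  -- 2-wide
[3] i5  ld  -- no-port MEM/MEM
[4] i6&i7  ld;xor  -- 2-wide
[5] i8&i9  or;st  -- 2-wide
[6] i10  sll  -- RAW r4
[7] i11  xor  -- tail

ISSUED = 10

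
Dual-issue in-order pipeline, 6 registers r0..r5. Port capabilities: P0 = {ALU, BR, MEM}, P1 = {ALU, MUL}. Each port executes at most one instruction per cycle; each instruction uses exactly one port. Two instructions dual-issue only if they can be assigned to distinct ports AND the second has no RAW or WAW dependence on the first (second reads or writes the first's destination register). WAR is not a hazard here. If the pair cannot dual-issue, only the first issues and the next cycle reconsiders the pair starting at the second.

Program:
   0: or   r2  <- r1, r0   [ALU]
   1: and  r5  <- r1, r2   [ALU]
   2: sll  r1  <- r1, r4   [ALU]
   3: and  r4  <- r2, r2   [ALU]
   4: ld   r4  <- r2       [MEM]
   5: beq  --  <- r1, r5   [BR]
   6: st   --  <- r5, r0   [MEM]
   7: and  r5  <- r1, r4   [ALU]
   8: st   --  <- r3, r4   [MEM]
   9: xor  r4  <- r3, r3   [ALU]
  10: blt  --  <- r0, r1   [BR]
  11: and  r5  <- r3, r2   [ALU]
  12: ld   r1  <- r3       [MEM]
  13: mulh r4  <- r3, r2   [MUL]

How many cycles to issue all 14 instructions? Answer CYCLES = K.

CYCLES = 9

t=0 i0:or ; RAW r2
t=1 i1+i2:and;sll ; dual
t=2 i3:and ; WAW r4
t=3 i4:ld ; no-port MEM/BR
t=4 i5:beq ; no-port BR/MEM
t=5 i6+i7:st;and ; dual
t=6 i8+i9:st;xor ; dual
t=7 i10+i11:blt;and ; dual
t=8 i12+i13:ld;mulh ; dual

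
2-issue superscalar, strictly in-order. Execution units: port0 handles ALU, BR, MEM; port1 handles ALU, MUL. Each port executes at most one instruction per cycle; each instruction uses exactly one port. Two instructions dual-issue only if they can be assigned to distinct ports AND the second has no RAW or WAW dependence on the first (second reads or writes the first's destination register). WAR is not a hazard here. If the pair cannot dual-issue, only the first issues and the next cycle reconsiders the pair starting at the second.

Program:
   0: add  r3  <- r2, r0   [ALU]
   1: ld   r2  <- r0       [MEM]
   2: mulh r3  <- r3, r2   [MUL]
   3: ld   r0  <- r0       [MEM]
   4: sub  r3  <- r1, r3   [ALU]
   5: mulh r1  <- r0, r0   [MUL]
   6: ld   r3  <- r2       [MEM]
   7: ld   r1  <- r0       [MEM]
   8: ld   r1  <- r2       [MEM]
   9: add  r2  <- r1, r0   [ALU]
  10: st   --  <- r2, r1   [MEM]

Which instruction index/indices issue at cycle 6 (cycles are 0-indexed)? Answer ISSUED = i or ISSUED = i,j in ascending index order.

ISSUED = 9

#0 head=0: add+ld i0&i1 dual
#1 head=2: mulh+ld i2&i3 dual
#2 head=4: sub+mulh i4&i5 dual
#3 head=6: ld i6 no-port MEM/MEM
#4 head=7: ld i7 no-port MEM/MEM
#5 head=8: ld i8 RAW r1
#6 head=9: add i9 RAW r2
#7 head=10: st i10 tail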